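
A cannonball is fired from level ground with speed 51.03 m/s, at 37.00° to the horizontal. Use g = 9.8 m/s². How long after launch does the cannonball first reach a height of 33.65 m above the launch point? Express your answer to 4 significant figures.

v_y0 = 51.03 sin 37.00° = 30.711 m/s.
Set y = v_y0 t − ½ g t² = 33.65: 4.900 t² − 30.711 t + 33.65 = 0.
t = [30.711 ± √(943.17 − 659.54)] / 9.8 = (30.711 ± 16.841) / 9.8, giving t = 1.415 s or t = 4.852 s.
The cannonball is on the way up at the first time, so t = 1.415 s.

1.415 s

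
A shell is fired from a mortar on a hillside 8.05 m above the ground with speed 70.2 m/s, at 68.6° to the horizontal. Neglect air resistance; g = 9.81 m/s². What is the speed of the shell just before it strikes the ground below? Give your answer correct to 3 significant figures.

v_x = 70.2 cos 68.6° = 25.61 m/s is unchanged throughout.
For the vertical component, v_y² = v_y0² + 2 g h = (65.36)² + 2×9.81×8.05 = 4430, so |v_y| = 66.56 m/s.
Impact speed = √(v_x² + v_y²) = √(655.9 + 4430) = 71.3 m/s.

71.3 m/s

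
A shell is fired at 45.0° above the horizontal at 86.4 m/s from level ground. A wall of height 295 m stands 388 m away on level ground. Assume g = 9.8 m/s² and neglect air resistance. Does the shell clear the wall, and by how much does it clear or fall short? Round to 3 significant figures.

No — it falls 105 m short of clearing the wall.

v_x = 86.4 cos 45.0° = 61.09 m/s; v_y0 = 86.4 sin 45.0° = 61.09 m/s.
Time to reach the wall: t = 388 / 61.09 = 6.351 s.
Height at that point: y = 61.09×6.351 − 4.900×6.351² = 190.3 m.
That is 295 − 190.3 = 105 m below the top of the wall, so the shell does not clear it.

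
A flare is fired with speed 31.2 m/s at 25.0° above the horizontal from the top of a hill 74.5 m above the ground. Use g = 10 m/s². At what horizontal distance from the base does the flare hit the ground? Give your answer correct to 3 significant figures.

153 m

Components: v_x = 31.2 cos 25.0° = 28.28 m/s, v_y = 31.2 sin 25.0° = 13.19 m/s.
Vertical: 0 = 74.5 + 13.19 t − ½(10) t² ⇒ 5.000 t² − 13.19 t − 74.5 = 0.
t = [13.19 + √(174.0 + 1490)] / 10.00 = 5.398 s.
Horizontal: R = v_x · t = 28.28 × 5.398 = 153 m.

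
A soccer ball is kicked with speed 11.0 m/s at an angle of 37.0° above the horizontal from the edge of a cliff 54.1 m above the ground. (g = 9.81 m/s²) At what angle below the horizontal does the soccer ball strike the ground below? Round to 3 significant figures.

v_x = 11.0 cos 37.0° = 8.785 m/s.
At impact |v_y| = √(v_y0² + 2 g h) = √(6.620² + 2×9.81×54.1) = 33.25 m/s.
Angle below horizontal = arctan(|v_y| / v_x) = arctan(33.25 / 8.785) = 75.2°.

75.2°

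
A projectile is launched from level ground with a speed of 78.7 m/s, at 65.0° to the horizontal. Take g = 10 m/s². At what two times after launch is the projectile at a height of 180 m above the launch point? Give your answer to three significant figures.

3.28 s and 11.0 s

v_y0 = 78.7 sin 65.0° = 71.33 m/s.
Set y = v_y0 t − ½ g t² = 180: 5.000 t² − 71.33 t + 180 = 0.
t = [71.33 ± √(5088 − 3600)] / 10 = (71.33 ± 38.57) / 10, giving t = 3.28 s or t = 11.0 s.
So the projectile is at 180 m at t = 3.28 s (rising) and t = 11.0 s (falling).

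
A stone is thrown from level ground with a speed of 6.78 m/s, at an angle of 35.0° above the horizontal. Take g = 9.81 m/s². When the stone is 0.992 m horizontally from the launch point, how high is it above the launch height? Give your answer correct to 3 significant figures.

0.538 m

v_x = 6.78 cos 35.0° = 5.554 m/s, v_y0 = 6.78 sin 35.0° = 3.889 m/s.
Time to reach x = 0.992 m: t = x / v_x = 0.992 / 5.554 = 0.1786 s.
y = v_y0 t − ½ g t² = 3.889×0.1786 − 4.905×0.1786² = 0.538 m.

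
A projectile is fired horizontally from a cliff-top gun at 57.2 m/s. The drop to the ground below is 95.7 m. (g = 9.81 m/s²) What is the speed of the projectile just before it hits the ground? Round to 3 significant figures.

Fall time: t = √(2 × 95.7 / 9.81) = 4.417 s.
At impact: v_x = 57.2 m/s (unchanged), v_y = g t = 9.81 × 4.417 = 43.33 m/s.
Speed = √(v_x² + v_y²) = √(3272 + 1877) = 71.8 m/s.

71.8 m/s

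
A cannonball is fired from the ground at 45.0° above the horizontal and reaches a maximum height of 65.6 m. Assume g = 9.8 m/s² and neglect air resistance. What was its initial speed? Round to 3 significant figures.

50.7 m/s

At maximum height v_y = 0, so (v₀ sin θ)² = 2 g H.
v₀ sin 45.0° = √(2 × 9.8 × 65.6) = 35.86 m/s.
v₀ = 35.86 / sin 45.0° = 35.86 / 0.7071 = 50.7 m/s.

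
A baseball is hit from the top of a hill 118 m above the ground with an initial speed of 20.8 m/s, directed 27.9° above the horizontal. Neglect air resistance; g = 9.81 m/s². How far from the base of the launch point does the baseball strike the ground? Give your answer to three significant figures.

110 m

Components: v_x = 20.8 cos 27.9° = 18.38 m/s, v_y = 20.8 sin 27.9° = 9.733 m/s.
Vertical: 0 = 118 + 9.733 t − ½(9.81) t² ⇒ 4.905 t² − 9.733 t − 118 = 0.
t = [9.733 + √(94.73 + 2315)] / 9.810 = 5.996 s.
Horizontal: R = v_x · t = 18.38 × 5.996 = 110 m.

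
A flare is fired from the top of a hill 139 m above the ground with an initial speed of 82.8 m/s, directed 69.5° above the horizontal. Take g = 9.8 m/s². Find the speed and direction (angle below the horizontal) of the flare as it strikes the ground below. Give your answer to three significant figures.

v_x = 82.8 cos 69.5° = 29.00 m/s (constant).
|v_y| at impact = √((77.56)² + 2×9.8×139) = 93.49 m/s.
Speed = √(29.00² + 93.49²) = 97.9 m/s; angle = arctan(93.49/29.00) = 72.8° below horizontal.

97.9 m/s at 72.8° below the horizontal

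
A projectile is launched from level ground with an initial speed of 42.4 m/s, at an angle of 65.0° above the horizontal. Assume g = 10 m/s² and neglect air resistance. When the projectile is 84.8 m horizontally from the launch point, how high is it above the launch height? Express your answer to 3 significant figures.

v_x = 42.4 cos 65.0° = 17.92 m/s, v_y0 = 42.4 sin 65.0° = 38.43 m/s.
Time to reach x = 84.8 m: t = x / v_x = 84.8 / 17.92 = 4.732 s.
y = v_y0 t − ½ g t² = 38.43×4.732 − 5.000×4.732² = 69.9 m.

69.9 m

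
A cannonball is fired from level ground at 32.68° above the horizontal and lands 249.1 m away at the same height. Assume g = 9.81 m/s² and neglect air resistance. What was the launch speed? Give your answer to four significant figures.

On level ground, R = v₀² sin(2θ) / g, so v₀ = √(R g / sin 2θ).
sin(2 × 32.68°) = 0.9089.
v₀ = √(249.1 × 9.81 / 0.9089) = √2688.6 = 51.85 m/s.

51.85 m/s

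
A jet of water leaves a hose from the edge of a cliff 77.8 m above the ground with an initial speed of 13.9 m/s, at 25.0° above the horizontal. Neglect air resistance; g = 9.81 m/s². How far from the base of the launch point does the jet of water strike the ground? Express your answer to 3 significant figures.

Components: v_x = 13.9 cos 25.0° = 12.60 m/s, v_y = 13.9 sin 25.0° = 5.874 m/s.
Vertical: 0 = 77.8 + 5.874 t − ½(9.81) t² ⇒ 4.905 t² − 5.874 t − 77.8 = 0.
t = [5.874 + √(34.50 + 1526)] / 9.810 = 4.626 s.
Horizontal: R = v_x · t = 12.60 × 4.626 = 58.3 m.

58.3 m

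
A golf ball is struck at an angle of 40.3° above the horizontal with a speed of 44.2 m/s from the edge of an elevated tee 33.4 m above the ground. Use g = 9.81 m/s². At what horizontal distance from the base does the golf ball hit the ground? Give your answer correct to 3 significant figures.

Components: v_x = 44.2 cos 40.3° = 33.71 m/s, v_y = 44.2 sin 40.3° = 28.59 m/s.
Vertical: 0 = 33.4 + 28.59 t − ½(9.81) t² ⇒ 4.905 t² − 28.59 t − 33.4 = 0.
t = [28.59 + √(817.4 + 655.3)] / 9.810 = 6.826 s.
Horizontal: R = v_x · t = 33.71 × 6.826 = 230 m.

230 m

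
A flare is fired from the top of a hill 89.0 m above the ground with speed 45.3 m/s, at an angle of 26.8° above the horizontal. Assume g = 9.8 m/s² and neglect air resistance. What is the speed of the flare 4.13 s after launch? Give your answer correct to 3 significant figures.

45.1 m/s

v_x = 45.3 cos 26.8° = 40.43 m/s (constant).
v_y(t) = 45.3 sin 26.8° − g t = 20.42 − 9.8 × 4.13 = -20.05 m/s.
Speed = √(v_x² + v_y²) = √(1635 + 402.0) = 45.1 m/s.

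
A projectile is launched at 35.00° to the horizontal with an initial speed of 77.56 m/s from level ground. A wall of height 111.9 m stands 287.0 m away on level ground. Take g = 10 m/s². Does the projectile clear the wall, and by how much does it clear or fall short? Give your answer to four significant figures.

v_x = 77.56 cos 35.00° = 63.533 m/s; v_y0 = 77.56 sin 35.00° = 44.487 m/s.
Time to reach the wall: t = 287.0 / 63.533 = 4.5173 s.
Height at that point: y = 44.487×4.5173 − 5.000×4.5173² = 98.931 m.
That is 111.9 − 98.931 = 12.97 m below the top of the wall, so the projectile does not clear it.

No — it falls 12.97 m short of clearing the wall.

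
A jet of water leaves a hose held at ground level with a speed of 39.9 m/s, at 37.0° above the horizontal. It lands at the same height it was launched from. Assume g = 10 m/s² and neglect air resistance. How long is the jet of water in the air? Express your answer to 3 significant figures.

Vertical component: v_y = 39.9 sin 37.0° = 24.01 m/s.
For a projectile landing at launch height, time of flight is t = 2 v_y / g = 2 × 24.01 / 10 = 4.80 s.

4.80 s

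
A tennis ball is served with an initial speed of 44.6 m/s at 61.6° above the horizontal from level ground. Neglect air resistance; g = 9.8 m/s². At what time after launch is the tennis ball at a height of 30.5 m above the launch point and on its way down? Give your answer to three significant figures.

7.13 s

v_y0 = 44.6 sin 61.6° = 39.23 m/s.
Set y = v_y0 t − ½ g t² = 30.5: 4.900 t² − 39.23 t + 30.5 = 0.
t = [39.23 ± √(1539 − 597.8)] / 9.8 = (39.23 ± 30.68) / 9.8, giving t = 0.872 s or t = 7.13 s.
On the way down corresponds to the larger root: t = 7.13 s.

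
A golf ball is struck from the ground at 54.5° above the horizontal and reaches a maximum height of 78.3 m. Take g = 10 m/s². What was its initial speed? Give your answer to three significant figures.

48.6 m/s

At maximum height v_y = 0, so (v₀ sin θ)² = 2 g H.
v₀ sin 54.5° = √(2 × 10 × 78.3) = 39.57 m/s.
v₀ = 39.57 / sin 54.5° = 39.57 / 0.8141 = 48.6 m/s.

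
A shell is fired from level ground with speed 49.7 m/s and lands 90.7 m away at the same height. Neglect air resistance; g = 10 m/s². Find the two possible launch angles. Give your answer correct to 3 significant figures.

Level-ground range: R = v₀² sin(2θ)/g ⇒ sin 2θ = R g / v₀² = 90.7×10/49.7² = 0.3672.
2θ = arcsin(0.3672) = 21.54° or 180° − 21.54° = 158.46°.
So θ = 10.8° or θ = 79.2°.

10.8° and 79.2°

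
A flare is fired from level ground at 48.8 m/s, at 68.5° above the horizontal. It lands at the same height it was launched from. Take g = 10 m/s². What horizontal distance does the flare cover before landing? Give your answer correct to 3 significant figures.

Components: v_x = 48.8 cos 68.5° = 17.89 m/s, v_y = 48.8 sin 68.5° = 45.40 m/s.
Time of flight (same landing height): t = 2 v_y / g = 2 × 45.40 / 10 = 9.080 s.
Range: R = v_x · t = 17.89 × 9.080 = 162 m.

162 m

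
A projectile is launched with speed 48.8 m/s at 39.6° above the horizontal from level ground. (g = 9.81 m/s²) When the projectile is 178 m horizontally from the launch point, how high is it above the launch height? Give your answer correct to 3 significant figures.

37.3 m

v_x = 48.8 cos 39.6° = 37.60 m/s, v_y0 = 48.8 sin 39.6° = 31.11 m/s.
Time to reach x = 178 m: t = x / v_x = 178 / 37.60 = 4.734 s.
y = v_y0 t − ½ g t² = 31.11×4.734 − 4.905×4.734² = 37.3 m.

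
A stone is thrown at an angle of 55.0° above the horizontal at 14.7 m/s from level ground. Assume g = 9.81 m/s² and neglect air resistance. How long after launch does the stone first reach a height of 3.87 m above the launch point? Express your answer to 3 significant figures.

v_y0 = 14.7 sin 55.0° = 12.04 m/s.
Set y = v_y0 t − ½ g t² = 3.87: 4.905 t² − 12.04 t + 3.87 = 0.
t = [12.04 ± √(145.0 − 75.93)] / 9.81 = (12.04 ± 8.311) / 9.81, giving t = 0.380 s or t = 2.07 s.
The stone is on the way up at the first time, so t = 0.380 s.

0.380 s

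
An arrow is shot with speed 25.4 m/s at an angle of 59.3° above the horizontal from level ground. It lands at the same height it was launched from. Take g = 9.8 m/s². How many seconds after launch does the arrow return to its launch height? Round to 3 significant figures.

Vertical component: v_y = 25.4 sin 59.3° = 21.84 m/s.
For a projectile landing at launch height, time of flight is t = 2 v_y / g = 2 × 21.84 / 9.8 = 4.46 s.

4.46 s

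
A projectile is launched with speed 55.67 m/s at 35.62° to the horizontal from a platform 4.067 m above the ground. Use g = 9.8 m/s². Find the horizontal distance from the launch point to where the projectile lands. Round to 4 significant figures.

Components: v_x = 55.67 cos 35.62° = 45.254 m/s, v_y = 55.67 sin 35.62° = 32.423 m/s.
Vertical: 0 = 4.067 + 32.423 t − ½(9.8) t² ⇒ 4.900 t² − 32.423 t − 4.067 = 0.
t = [32.423 + √(1051.3 + 79.713)] / 9.800 = 6.7402 s.
Horizontal: R = v_x · t = 45.254 × 6.7402 = 305.0 m.

305.0 m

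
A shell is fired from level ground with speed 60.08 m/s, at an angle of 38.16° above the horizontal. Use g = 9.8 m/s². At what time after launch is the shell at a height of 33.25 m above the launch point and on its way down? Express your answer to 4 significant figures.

6.538 s

v_y0 = 60.08 sin 38.16° = 37.121 m/s.
Set y = v_y0 t − ½ g t² = 33.25: 4.900 t² − 37.121 t + 33.25 = 0.
t = [37.121 ± √(1378.0 − 651.70)] / 9.8 = (37.121 ± 26.950) / 9.8, giving t = 1.038 s or t = 6.538 s.
On the way down corresponds to the larger root: t = 6.538 s.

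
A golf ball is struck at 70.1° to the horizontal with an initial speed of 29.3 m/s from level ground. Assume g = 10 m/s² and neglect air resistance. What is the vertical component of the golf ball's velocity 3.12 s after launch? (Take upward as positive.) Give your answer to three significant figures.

-3.65 m/s

Initial vertical component: v_y0 = 29.3 sin 70.1° = 27.55 m/s.
v_y(t) = v_y0 − g t = 27.55 − 10 × 3.12 = -3.65 m/s.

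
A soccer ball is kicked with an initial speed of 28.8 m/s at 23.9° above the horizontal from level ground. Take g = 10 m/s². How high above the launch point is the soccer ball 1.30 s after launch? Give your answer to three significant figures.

v_y0 = 28.8 sin 23.9° = 11.67 m/s.
y(t) = v_y0 t − ½ g t² = 11.67×1.30 − 5.000×1.30² = 6.72 m.

6.72 m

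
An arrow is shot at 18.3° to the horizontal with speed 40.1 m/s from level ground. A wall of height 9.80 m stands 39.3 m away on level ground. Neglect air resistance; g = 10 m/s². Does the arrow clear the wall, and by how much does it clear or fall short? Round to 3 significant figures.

v_x = 40.1 cos 18.3° = 38.07 m/s; v_y0 = 40.1 sin 18.3° = 12.59 m/s.
Time to reach the wall: t = 39.3 / 38.07 = 1.032 s.
Height at that point: y = 12.59×1.032 − 5.000×1.032² = 7.668 m.
That is 9.80 − 7.668 = 2.13 m below the top of the wall, so the arrow does not clear it.

No — it falls 2.13 m short of clearing the wall.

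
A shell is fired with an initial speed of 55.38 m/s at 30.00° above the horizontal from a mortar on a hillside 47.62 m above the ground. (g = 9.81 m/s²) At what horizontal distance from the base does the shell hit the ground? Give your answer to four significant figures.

337.0 m

Components: v_x = 55.38 cos 30.00° = 47.960 m/s, v_y = 55.38 sin 30.00° = 27.690 m/s.
Vertical: 0 = 47.62 + 27.690 t − ½(9.81) t² ⇒ 4.905 t² − 27.690 t − 47.62 = 0.
t = [27.690 + √(766.74 + 934.30)] / 9.810 = 7.0269 s.
Horizontal: R = v_x · t = 47.960 × 7.0269 = 337.0 m.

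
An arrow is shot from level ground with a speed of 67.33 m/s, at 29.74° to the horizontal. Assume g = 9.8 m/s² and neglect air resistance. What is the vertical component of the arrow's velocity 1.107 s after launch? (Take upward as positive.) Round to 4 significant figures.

22.55 m/s

Initial vertical component: v_y0 = 67.33 sin 29.74° = 33.400 m/s.
v_y(t) = v_y0 − g t = 33.400 − 9.8 × 1.107 = 22.55 m/s.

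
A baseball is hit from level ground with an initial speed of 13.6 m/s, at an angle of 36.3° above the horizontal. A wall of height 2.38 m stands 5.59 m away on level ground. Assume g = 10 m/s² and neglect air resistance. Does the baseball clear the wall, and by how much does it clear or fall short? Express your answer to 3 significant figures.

Yes — it clears the wall by 0.426 m.

v_x = 13.6 cos 36.3° = 10.96 m/s; v_y0 = 13.6 sin 36.3° = 8.051 m/s.
Time to reach the wall: t = 5.59 / 10.96 = 0.5100 s.
Height at that point: y = 8.051×0.5100 − 5.000×0.5100² = 2.806 m.
That is 2.806 − 2.38 = 0.426 m above the top of the wall, so the baseball clears it.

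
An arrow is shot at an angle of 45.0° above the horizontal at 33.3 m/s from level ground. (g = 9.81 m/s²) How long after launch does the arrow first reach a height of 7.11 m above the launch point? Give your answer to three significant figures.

v_y0 = 33.3 sin 45.0° = 23.55 m/s.
Set y = v_y0 t − ½ g t² = 7.11: 4.905 t² − 23.55 t + 7.11 = 0.
t = [23.55 ± √(554.6 − 139.5)] / 9.81 = (23.55 ± 20.37) / 9.81, giving t = 0.324 s or t = 4.48 s.
The arrow is on the way up at the first time, so t = 0.324 s.

0.324 s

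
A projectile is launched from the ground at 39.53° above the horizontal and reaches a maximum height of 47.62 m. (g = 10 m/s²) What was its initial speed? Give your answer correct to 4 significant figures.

At maximum height v_y = 0, so (v₀ sin θ)² = 2 g H.
v₀ sin 39.53° = √(2 × 10 × 47.62) = 30.861 m/s.
v₀ = 30.861 / sin 39.53° = 30.861 / 0.6365 = 48.49 m/s.

48.49 m/s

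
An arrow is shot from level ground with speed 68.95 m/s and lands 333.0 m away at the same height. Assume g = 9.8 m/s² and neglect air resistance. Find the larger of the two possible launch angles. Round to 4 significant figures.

Level-ground range: R = v₀² sin(2θ)/g ⇒ sin 2θ = R g / v₀² = 333.0×9.8/68.95² = 0.6864.
2θ = arcsin(0.6864) = 43.346° or 180° − 43.346° = 136.654°.
So θ = 21.67° or θ = 68.33°.

68.33°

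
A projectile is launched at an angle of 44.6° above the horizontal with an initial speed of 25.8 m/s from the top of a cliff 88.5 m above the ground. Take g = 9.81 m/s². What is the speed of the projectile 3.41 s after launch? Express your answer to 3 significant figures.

v_x = 25.8 cos 44.6° = 18.37 m/s (constant).
v_y(t) = 25.8 sin 44.6° − g t = 18.12 − 9.81 × 3.41 = -15.33 m/s.
Speed = √(v_x² + v_y²) = √(337.5 + 235.0) = 23.9 m/s.

23.9 m/s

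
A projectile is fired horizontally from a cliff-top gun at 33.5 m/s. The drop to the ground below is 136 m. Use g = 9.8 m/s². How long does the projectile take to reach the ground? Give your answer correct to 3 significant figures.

The horizontal speed doesn't affect the fall. With v_y0 = 0, h = ½ g t².
t = √(2 × 136 / 9.8) = √27.76 = 5.27 s.

5.27 s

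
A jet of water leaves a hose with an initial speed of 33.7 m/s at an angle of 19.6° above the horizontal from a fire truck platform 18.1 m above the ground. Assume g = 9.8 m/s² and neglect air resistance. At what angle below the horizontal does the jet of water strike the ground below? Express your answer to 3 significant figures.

34.7°

v_x = 33.7 cos 19.6° = 31.75 m/s.
At impact |v_y| = √(v_y0² + 2 g h) = √(11.30² + 2×9.8×18.1) = 21.96 m/s.
Angle below horizontal = arctan(|v_y| / v_x) = arctan(21.96 / 31.75) = 34.7°.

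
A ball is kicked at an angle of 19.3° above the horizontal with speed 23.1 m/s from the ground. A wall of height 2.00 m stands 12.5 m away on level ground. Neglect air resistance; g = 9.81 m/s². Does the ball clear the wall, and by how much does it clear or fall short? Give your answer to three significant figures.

v_x = 23.1 cos 19.3° = 21.80 m/s; v_y0 = 23.1 sin 19.3° = 7.635 m/s.
Time to reach the wall: t = 12.5 / 21.80 = 0.5734 s.
Height at that point: y = 7.635×0.5734 − 4.905×0.5734² = 2.765 m.
That is 2.765 − 2.00 = 0.765 m above the top of the wall, so the ball clears it.

Yes — it clears the wall by 0.765 m.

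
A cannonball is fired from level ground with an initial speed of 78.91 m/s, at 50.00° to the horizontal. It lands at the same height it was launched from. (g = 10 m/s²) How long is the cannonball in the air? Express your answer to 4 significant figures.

Vertical component: v_y = 78.91 sin 50.00° = 60.449 m/s.
For a projectile landing at launch height, time of flight is t = 2 v_y / g = 2 × 60.449 / 10 = 12.09 s.

12.09 s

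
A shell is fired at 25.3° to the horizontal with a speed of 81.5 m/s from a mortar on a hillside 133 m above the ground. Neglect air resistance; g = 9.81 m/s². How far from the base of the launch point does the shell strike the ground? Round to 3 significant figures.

726 m

Components: v_x = 81.5 cos 25.3° = 73.68 m/s, v_y = 81.5 sin 25.3° = 34.83 m/s.
Vertical: 0 = 133 + 34.83 t − ½(9.81) t² ⇒ 4.905 t² − 34.83 t − 133 = 0.
t = [34.83 + √(1213 + 2609)] / 9.810 = 9.852 s.
Horizontal: R = v_x · t = 73.68 × 9.852 = 726 m.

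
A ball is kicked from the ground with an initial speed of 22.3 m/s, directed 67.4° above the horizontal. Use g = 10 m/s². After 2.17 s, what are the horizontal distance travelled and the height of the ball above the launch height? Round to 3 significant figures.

x = 18.6 m, y = 21.1 m

v_x = 22.3 cos 67.4° = 8.570 m/s; v_y0 = 22.3 sin 67.4° = 20.59 m/s.
x = v_x t = 8.570 × 2.17 = 18.6 m.
y = v_y0 t − ½ g t² = 20.59×2.17 − 5.000×2.17² = 21.1 m.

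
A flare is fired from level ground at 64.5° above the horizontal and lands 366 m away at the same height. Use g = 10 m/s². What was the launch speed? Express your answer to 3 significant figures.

On level ground, R = v₀² sin(2θ) / g, so v₀ = √(R g / sin 2θ).
sin(2 × 64.5°) = 0.7771.
v₀ = √(366 × 10 / 0.7771) = √4710 = 68.6 m/s.

68.6 m/s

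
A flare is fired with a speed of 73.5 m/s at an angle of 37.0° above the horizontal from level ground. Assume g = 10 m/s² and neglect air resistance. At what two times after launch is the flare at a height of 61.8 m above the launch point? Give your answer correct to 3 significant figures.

1.74 s and 7.11 s

v_y0 = 73.5 sin 37.0° = 44.23 m/s.
Set y = v_y0 t − ½ g t² = 61.8: 5.000 t² − 44.23 t + 61.8 = 0.
t = [44.23 ± √(1956 − 1236)] / 10 = (44.23 ± 26.83) / 10, giving t = 1.74 s or t = 7.11 s.
So the flare is at 61.8 m at t = 1.74 s (rising) and t = 7.11 s (falling).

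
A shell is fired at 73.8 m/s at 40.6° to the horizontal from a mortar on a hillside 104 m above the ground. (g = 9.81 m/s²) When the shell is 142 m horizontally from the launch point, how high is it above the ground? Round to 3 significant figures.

194 m

v_x = 73.8 cos 40.6° = 56.03 m/s, v_y0 = 73.8 sin 40.6° = 48.03 m/s.
Time to reach x = 142 m: t = x / v_x = 142 / 56.03 = 2.534 s.
y = 104 + v_y0 t − ½ g t² = 104 + 48.03×2.534 − 4.905×2.534² = 194 m.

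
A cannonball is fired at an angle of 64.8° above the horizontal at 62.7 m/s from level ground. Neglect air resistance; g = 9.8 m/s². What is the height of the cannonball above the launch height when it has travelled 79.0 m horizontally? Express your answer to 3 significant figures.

v_x = 62.7 cos 64.8° = 26.70 m/s, v_y0 = 62.7 sin 64.8° = 56.73 m/s.
Time to reach x = 79.0 m: t = x / v_x = 79.0 / 26.70 = 2.959 s.
y = v_y0 t − ½ g t² = 56.73×2.959 − 4.900×2.959² = 125 m.

125 m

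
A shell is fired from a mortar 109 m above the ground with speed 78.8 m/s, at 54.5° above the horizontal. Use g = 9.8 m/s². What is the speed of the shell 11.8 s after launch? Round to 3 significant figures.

v_x = 78.8 cos 54.5° = 45.76 m/s (constant).
v_y(t) = 78.8 sin 54.5° − g t = 64.15 − 9.8 × 11.8 = -51.49 m/s.
Speed = √(v_x² + v_y²) = √(2094 + 2651) = 68.9 m/s.

68.9 m/s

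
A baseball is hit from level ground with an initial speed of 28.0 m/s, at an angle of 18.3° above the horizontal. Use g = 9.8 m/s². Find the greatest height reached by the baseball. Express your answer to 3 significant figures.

3.94 m

Vertical component of launch velocity: v_y = 28.0 sin 18.3° = 8.792 m/s.
At the highest point the vertical velocity is zero, so v_y² = 2 g h_max.
h_max = (8.792)² / (2 × 9.8) = 77.30 / 19.60 = 3.94 m.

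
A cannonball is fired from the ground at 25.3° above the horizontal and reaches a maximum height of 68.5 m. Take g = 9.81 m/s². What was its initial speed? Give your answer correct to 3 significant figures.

At maximum height v_y = 0, so (v₀ sin θ)² = 2 g H.
v₀ sin 25.3° = √(2 × 9.81 × 68.5) = 36.66 m/s.
v₀ = 36.66 / sin 25.3° = 36.66 / 0.4274 = 85.8 m/s.

85.8 m/s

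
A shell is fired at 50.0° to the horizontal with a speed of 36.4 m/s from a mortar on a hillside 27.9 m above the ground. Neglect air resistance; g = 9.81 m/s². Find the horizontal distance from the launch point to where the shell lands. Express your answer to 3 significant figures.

153 m

Components: v_x = 36.4 cos 50.0° = 23.40 m/s, v_y = 36.4 sin 50.0° = 27.88 m/s.
Vertical: 0 = 27.9 + 27.88 t − ½(9.81) t² ⇒ 4.905 t² − 27.88 t − 27.9 = 0.
t = [27.88 + √(777.3 + 547.4)] / 9.810 = 6.552 s.
Horizontal: R = v_x · t = 23.40 × 6.552 = 153 m.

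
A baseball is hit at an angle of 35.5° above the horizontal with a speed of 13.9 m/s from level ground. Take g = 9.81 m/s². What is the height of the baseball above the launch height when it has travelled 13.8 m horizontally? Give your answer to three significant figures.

v_x = 13.9 cos 35.5° = 11.32 m/s, v_y0 = 13.9 sin 35.5° = 8.072 m/s.
Time to reach x = 13.8 m: t = x / v_x = 13.8 / 11.32 = 1.219 s.
y = v_y0 t − ½ g t² = 8.072×1.219 − 4.905×1.219² = 2.55 m.

2.55 m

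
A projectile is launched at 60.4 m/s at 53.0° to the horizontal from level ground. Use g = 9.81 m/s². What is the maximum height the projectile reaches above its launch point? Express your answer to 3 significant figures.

119 m

Vertical component of launch velocity: v_y = 60.4 sin 53.0° = 48.24 m/s.
At the highest point the vertical velocity is zero, so v_y² = 2 g h_max.
h_max = (48.24)² / (2 × 9.81) = 2327 / 19.62 = 119 m.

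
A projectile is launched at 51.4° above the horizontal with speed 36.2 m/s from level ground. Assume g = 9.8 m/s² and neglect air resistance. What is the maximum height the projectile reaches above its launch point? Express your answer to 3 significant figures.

Vertical component of launch velocity: v_y = 36.2 sin 51.4° = 28.29 m/s.
At the highest point the vertical velocity is zero, so v_y² = 2 g h_max.
h_max = (28.29)² / (2 × 9.8) = 800.3 / 19.60 = 40.8 m.

40.8 m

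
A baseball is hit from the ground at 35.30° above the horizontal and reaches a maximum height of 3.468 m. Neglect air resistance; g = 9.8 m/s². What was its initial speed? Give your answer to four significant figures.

14.27 m/s

At maximum height v_y = 0, so (v₀ sin θ)² = 2 g H.
v₀ sin 35.30° = √(2 × 9.8 × 3.468) = 8.2446 m/s.
v₀ = 8.2446 / sin 35.30° = 8.2446 / 0.5779 = 14.27 m/s.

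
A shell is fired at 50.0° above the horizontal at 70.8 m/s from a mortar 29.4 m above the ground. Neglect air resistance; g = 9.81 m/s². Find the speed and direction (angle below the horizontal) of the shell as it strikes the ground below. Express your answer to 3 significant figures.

74.8 m/s at 52.5° below the horizontal

v_x = 70.8 cos 50.0° = 45.51 m/s (constant).
|v_y| at impact = √((54.24)² + 2×9.81×29.4) = 59.32 m/s.
Speed = √(45.51² + 59.32²) = 74.8 m/s; angle = arctan(59.32/45.51) = 52.5° below horizontal.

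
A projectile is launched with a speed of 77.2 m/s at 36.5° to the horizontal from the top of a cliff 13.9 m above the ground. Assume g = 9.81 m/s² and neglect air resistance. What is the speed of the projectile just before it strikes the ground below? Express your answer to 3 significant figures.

v_x = 77.2 cos 36.5° = 62.06 m/s is unchanged throughout.
For the vertical component, v_y² = v_y0² + 2 g h = (45.92)² + 2×9.81×13.9 = 2381, so |v_y| = 48.80 m/s.
Impact speed = √(v_x² + v_y²) = √(3851 + 2381) = 78.9 m/s.

78.9 m/s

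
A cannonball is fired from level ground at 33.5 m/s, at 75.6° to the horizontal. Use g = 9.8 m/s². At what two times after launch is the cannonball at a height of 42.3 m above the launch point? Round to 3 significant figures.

v_y0 = 33.5 sin 75.6° = 32.45 m/s.
Set y = v_y0 t − ½ g t² = 42.3: 4.900 t² − 32.45 t + 42.3 = 0.
t = [32.45 ± √(1053 − 829.1)] / 9.8 = (32.45 ± 14.96) / 9.8, giving t = 1.78 s or t = 4.84 s.
So the cannonball is at 42.3 m at t = 1.78 s (rising) and t = 4.84 s (falling).

1.78 s and 4.84 s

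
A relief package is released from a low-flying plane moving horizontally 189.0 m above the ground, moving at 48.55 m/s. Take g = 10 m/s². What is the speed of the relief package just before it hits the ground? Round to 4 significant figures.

78.34 m/s

Fall time: t = √(2 × 189.0 / 10) = 6.1482 s.
At impact: v_x = 48.55 m/s (unchanged), v_y = g t = 10 × 6.1482 = 61.482 m/s.
Speed = √(v_x² + v_y²) = √(2357.1 + 3780.0) = 78.34 m/s.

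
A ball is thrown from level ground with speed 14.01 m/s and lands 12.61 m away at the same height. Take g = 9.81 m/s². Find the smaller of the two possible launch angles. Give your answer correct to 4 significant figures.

19.53°

Level-ground range: R = v₀² sin(2θ)/g ⇒ sin 2θ = R g / v₀² = 12.61×9.81/14.01² = 0.6302.
2θ = arcsin(0.6302) = 39.065° or 180° − 39.065° = 140.935°.
So θ = 19.53° or θ = 70.47°.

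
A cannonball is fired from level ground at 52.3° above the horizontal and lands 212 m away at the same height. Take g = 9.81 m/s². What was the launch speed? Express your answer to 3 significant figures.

46.4 m/s

On level ground, R = v₀² sin(2θ) / g, so v₀ = √(R g / sin 2θ).
sin(2 × 52.3°) = 0.9677.
v₀ = √(212 × 9.81 / 0.9677) = √2149 = 46.4 m/s.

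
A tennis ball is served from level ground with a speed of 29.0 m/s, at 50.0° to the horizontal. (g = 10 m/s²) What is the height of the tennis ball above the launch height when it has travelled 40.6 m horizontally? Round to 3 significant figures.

24.7 m

v_x = 29.0 cos 50.0° = 18.64 m/s, v_y0 = 29.0 sin 50.0° = 22.22 m/s.
Time to reach x = 40.6 m: t = x / v_x = 40.6 / 18.64 = 2.178 s.
y = v_y0 t − ½ g t² = 22.22×2.178 − 5.000×2.178² = 24.7 m.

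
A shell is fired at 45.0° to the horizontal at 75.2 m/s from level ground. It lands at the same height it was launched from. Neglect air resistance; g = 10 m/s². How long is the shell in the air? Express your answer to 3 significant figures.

Vertical component: v_y = 75.2 sin 45.0° = 53.17 m/s.
For a projectile landing at launch height, time of flight is t = 2 v_y / g = 2 × 53.17 / 10 = 10.6 s.

10.6 s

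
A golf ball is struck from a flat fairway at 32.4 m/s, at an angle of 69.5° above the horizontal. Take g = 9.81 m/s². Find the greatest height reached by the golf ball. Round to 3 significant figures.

46.9 m

Vertical component of launch velocity: v_y = 32.4 sin 69.5° = 30.35 m/s.
At the highest point the vertical velocity is zero, so v_y² = 2 g h_max.
h_max = (30.35)² / (2 × 9.81) = 921.1 / 19.62 = 46.9 m.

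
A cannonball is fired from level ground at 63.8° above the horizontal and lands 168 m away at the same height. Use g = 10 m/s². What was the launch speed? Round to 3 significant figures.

46.0 m/s

On level ground, R = v₀² sin(2θ) / g, so v₀ = √(R g / sin 2θ).
sin(2 × 63.8°) = 0.7923.
v₀ = √(168 × 10 / 0.7923) = √2120 = 46.0 m/s.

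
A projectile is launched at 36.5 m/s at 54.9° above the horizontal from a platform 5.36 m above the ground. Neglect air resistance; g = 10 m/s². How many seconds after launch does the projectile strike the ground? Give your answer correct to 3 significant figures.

6.15 s

Vertical component: v_y = 36.5 sin 54.9° = 29.86 m/s.
Taking up as positive with launch at y = 5.36 m, landing at y = 0: 0 = 5.36 + 29.86 t − ½(10) t².
Solving 5.000 t² − 29.86 t − 5.36 = 0 gives t = [29.86 + √(29.86² + 4·5.000·5.36)] / 10.00 = 6.15 s.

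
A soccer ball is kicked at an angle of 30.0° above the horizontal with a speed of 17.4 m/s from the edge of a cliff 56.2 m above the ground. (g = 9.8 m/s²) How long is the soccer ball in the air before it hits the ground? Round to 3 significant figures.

4.39 s

Vertical component: v_y = 17.4 sin 30.0° = 8.700 m/s.
Taking up as positive with launch at y = 56.2 m, landing at y = 0: 0 = 56.2 + 8.700 t − ½(9.8) t².
Solving 4.900 t² − 8.700 t − 56.2 = 0 gives t = [8.700 + √(8.700² + 4·4.900·56.2)] / 9.800 = 4.39 s.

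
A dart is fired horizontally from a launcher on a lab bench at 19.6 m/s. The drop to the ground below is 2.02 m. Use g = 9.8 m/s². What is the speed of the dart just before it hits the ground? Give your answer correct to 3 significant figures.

20.6 m/s

Fall time: t = √(2 × 2.02 / 9.8) = 0.6421 s.
At impact: v_x = 19.6 m/s (unchanged), v_y = g t = 9.8 × 0.6421 = 6.293 m/s.
Speed = √(v_x² + v_y²) = √(384.2 + 39.60) = 20.6 m/s.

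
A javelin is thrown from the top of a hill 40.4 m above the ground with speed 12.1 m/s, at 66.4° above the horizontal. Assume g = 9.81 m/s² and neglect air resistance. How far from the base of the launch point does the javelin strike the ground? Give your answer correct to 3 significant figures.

20.4 m

Components: v_x = 12.1 cos 66.4° = 4.844 m/s, v_y = 12.1 sin 66.4° = 11.09 m/s.
Vertical: 0 = 40.4 + 11.09 t − ½(9.81) t² ⇒ 4.905 t² − 11.09 t − 40.4 = 0.
t = [11.09 + √(123.0 + 792.6)] / 9.810 = 4.215 s.
Horizontal: R = v_x · t = 4.844 × 4.215 = 20.4 m.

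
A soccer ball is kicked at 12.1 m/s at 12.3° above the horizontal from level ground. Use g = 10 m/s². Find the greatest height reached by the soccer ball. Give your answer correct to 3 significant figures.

0.332 m

Vertical component of launch velocity: v_y = 12.1 sin 12.3° = 2.578 m/s.
At the highest point the vertical velocity is zero, so v_y² = 2 g h_max.
h_max = (2.578)² / (2 × 10) = 6.646 / 20.00 = 0.332 m.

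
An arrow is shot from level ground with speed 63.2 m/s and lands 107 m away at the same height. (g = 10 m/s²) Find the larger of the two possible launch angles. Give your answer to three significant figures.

Level-ground range: R = v₀² sin(2θ)/g ⇒ sin 2θ = R g / v₀² = 107×10/63.2² = 0.2679.
2θ = arcsin(0.2679) = 15.54° or 180° − 15.54° = 164.46°.
So θ = 7.77° or θ = 82.2°.

82.2°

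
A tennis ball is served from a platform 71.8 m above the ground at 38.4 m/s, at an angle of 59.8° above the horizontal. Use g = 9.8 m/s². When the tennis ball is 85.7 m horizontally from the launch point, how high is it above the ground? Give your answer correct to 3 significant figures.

123 m

v_x = 38.4 cos 59.8° = 19.32 m/s, v_y0 = 38.4 sin 59.8° = 33.19 m/s.
Time to reach x = 85.7 m: t = x / v_x = 85.7 / 19.32 = 4.436 s.
y = 71.8 + v_y0 t − ½ g t² = 71.8 + 33.19×4.436 − 4.900×4.436² = 123 m.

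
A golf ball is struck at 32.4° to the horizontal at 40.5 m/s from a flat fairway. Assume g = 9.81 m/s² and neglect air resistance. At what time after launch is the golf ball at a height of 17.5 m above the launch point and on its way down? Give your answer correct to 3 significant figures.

v_y0 = 40.5 sin 32.4° = 21.70 m/s.
Set y = v_y0 t − ½ g t² = 17.5: 4.905 t² − 21.70 t + 17.5 = 0.
t = [21.70 ± √(470.9 − 343.4)] / 9.81 = (21.70 ± 11.29) / 9.81, giving t = 1.06 s or t = 3.36 s.
On the way down corresponds to the larger root: t = 3.36 s.

3.36 s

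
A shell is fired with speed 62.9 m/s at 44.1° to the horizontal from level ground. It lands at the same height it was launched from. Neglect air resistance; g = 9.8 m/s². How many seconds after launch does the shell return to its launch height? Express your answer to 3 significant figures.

Vertical component: v_y = 62.9 sin 44.1° = 43.77 m/s.
For a projectile landing at launch height, time of flight is t = 2 v_y / g = 2 × 43.77 / 9.8 = 8.93 s.

8.93 s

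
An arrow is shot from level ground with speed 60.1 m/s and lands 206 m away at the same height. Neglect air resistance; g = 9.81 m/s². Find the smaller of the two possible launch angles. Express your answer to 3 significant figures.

Level-ground range: R = v₀² sin(2θ)/g ⇒ sin 2θ = R g / v₀² = 206×9.81/60.1² = 0.5595.
2θ = arcsin(0.5595) = 34.02° or 180° − 34.02° = 145.98°.
So θ = 17.0° or θ = 73.0°.

17.0°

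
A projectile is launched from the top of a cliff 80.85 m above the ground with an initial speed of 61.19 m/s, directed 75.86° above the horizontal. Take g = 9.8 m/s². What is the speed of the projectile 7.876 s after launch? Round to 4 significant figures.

23.28 m/s

v_x = 61.19 cos 75.86° = 14.948 m/s (constant).
v_y(t) = 61.19 sin 75.86° − g t = 59.336 − 9.8 × 7.876 = -17.849 m/s.
Speed = √(v_x² + v_y²) = √(223.44 + 318.59) = 23.28 m/s.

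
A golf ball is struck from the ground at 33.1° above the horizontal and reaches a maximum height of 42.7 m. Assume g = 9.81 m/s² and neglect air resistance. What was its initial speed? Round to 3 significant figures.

At maximum height v_y = 0, so (v₀ sin θ)² = 2 g H.
v₀ sin 33.1° = √(2 × 9.81 × 42.7) = 28.94 m/s.
v₀ = 28.94 / sin 33.1° = 28.94 / 0.5461 = 53.0 m/s.

53.0 m/s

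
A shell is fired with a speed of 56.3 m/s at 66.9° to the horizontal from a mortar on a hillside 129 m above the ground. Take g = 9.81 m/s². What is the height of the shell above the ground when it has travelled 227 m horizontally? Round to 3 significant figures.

143 m

v_x = 56.3 cos 66.9° = 22.09 m/s, v_y0 = 56.3 sin 66.9° = 51.79 m/s.
Time to reach x = 227 m: t = x / v_x = 227 / 22.09 = 10.28 s.
y = 129 + v_y0 t − ½ g t² = 129 + 51.79×10.28 − 4.905×10.28² = 143 m.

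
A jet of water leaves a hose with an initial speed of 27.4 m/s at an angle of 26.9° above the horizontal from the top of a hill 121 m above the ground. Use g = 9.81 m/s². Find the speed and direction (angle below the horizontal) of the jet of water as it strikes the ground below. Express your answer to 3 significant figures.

v_x = 27.4 cos 26.9° = 24.44 m/s (constant).
|v_y| at impact = √((12.40)² + 2×9.81×121) = 50.28 m/s.
Speed = √(24.44² + 50.28²) = 55.9 m/s; angle = arctan(50.28/24.44) = 64.1° below horizontal.

55.9 m/s at 64.1° below the horizontal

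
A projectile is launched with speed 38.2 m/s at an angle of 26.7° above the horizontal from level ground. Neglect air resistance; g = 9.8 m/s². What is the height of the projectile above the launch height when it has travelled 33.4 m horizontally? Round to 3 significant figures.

v_x = 38.2 cos 26.7° = 34.13 m/s, v_y0 = 38.2 sin 26.7° = 17.16 m/s.
Time to reach x = 33.4 m: t = x / v_x = 33.4 / 34.13 = 0.9786 s.
y = v_y0 t − ½ g t² = 17.16×0.9786 − 4.900×0.9786² = 12.1 m.

12.1 m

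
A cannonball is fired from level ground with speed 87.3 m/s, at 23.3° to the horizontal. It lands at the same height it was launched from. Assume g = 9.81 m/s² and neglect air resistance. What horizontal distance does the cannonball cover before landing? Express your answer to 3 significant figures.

For level ground, R = v₀² sin(2θ) / g.
sin(2 × 23.3°) = sin 46.60° = 0.7266.
R = (87.3)² × 0.7266 / 9.81 = 564 m.

564 m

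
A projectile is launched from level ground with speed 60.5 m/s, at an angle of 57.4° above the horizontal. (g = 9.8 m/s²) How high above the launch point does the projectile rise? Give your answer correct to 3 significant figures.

133 m

Vertical component of launch velocity: v_y = 60.5 sin 57.4° = 50.97 m/s.
At the highest point the vertical velocity is zero, so v_y² = 2 g h_max.
h_max = (50.97)² / (2 × 9.8) = 2598 / 19.60 = 133 m.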